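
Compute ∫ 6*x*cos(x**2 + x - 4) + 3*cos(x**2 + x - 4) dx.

Let u = x**2 + x - 4, so du = (2*x + 1) dx.
Rewriting, the integral becomes 3·∫ cos(u) du = 3·sin(u).
Substituting back, u = x**2 + x - 4.

3*sin(x**2 + x - 4) + C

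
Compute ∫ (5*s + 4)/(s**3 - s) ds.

-4*log(s) + 9*log(s - 1)/2 - log(s + 1)/2 + C

Factor the denominator: s*(s - 1)*(s + 1).
Partial-fraction decomposition: -1/(2*(s + 1)) + 9/(2*(s - 1)) - 4/s.
Integrate each term: A/(s−a) contributes A·log|s−a|.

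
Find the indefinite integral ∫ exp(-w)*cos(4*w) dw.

4*exp(-w)*sin(4*w)/17 - exp(-w)*cos(4*w)/17 + C

Let I denote the integral. Integrate by parts with u = cos(4*w), dv = exp(-w) dw, so v = -exp(-w): I = -exp(-w)*cos(4*w) − 4·∫ exp(-w)*sin(4*w) dw.
Apply parts again with u = sin(4*w), dv = exp(-w) dw: ∫ exp(-w)*sin(4*w) dw = -exp(-w)*sin(4*w) + 4·I. Substituting back brings back I: I = 4*exp(-w)*sin(4*w) - exp(-w)*cos(4*w) − 16·I.
Solving for I: (1 + 16)·I equals the remaining terms, so I = (1/17)·(4*exp(-w)*sin(4*w) - exp(-w)*cos(4*w)).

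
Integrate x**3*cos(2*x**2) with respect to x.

x**2*sin(2*x**2)/4 + cos(2*x**2)/8 + C

Let u = x², du = 2x dx; rewrite as (1/2)∫ u^1·cos(2u) du.
Now integrate by parts 1 time.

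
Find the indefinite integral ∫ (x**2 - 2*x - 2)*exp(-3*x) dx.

Use integration by parts with u = x**2 - 2*x - 2, dv = exp(-3*x) dx, so v = -exp(-3*x)/3.
Apply parts 2 times (tabular method): alternate signs, differentiate u down to 0, integrate dv up.

(-9*x**2 + 12*x + 22)*exp(-3*x)/27 + C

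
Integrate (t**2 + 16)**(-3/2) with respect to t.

Substitute t = 4·tan(θ), so dt = 4·sec(θ)^2 dθ and the radical becomes sqrt(t**2 + 16) = 4·sec(θ) by the Pythagorean identity.
Integrate the resulting trig expression in θ, then back-substitute tan(θ) = t/4, sec(θ) = sqrt(t**2 + 16)/4 (absorbing any constant into C).

t/(16*sqrt(t**2 + 16)) + C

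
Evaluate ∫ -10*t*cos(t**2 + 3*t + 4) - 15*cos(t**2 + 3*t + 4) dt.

-5*sin(t**2 + 3*t + 4) + C

Let u = t**2 + 3*t + 4, so du = (2*t + 3) dt.
Rewriting, the integral becomes -5·∫ cos(u) du = -5·sin(u).
Substituting back, u = t**2 + 3*t + 4.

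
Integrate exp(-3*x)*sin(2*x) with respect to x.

-3*exp(-3*x)*sin(2*x)/13 - 2*exp(-3*x)*cos(2*x)/13 + C

Let I denote the integral. Integrate by parts with u = sin(2*x), dv = exp(-3*x) dx, so v = -exp(-3*x)/3: I = -exp(-3*x)*sin(2*x)/3 + (2/3)·∫ exp(-3*x)*cos(2*x) dx.
Apply parts again with u = cos(2*x), dv = exp(-3*x) dx: ∫ exp(-3*x)*cos(2*x) dx = -exp(-3*x)*cos(2*x)/3 − (2/3)·I. Substituting back brings back I: I = -exp(-3*x)*sin(2*x)/3 - 2*exp(-3*x)*cos(2*x)/9 − (4/9)·I.
Solving for I: (1 + 4/9)·I equals the remaining terms, so I = (9/13)·(-exp(-3*x)*sin(2*x)/3 - 2*exp(-3*x)*cos(2*x)/9).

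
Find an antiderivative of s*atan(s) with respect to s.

s**2*atan(s)/2 - s/2 + atan(s)/2 + C

Use integration by parts with u = arctan(s), dv = s ds.
Then du = 1/(s**2 + 1) ds.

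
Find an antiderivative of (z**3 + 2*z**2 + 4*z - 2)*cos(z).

z**3*sin(z) + 2*z**2*sin(z) + 3*z**2*cos(z) - 2*z*sin(z) + 4*z*cos(z) - 6*sin(z) - 2*cos(z) + C

Use integration by parts with u = z**3 + 2*z**2 + 4*z - 2, dv = cos(z) dz, so v = sin(z).
Apply parts 3 times (tabular method): alternate signs, differentiate u down to 0, integrate dv up.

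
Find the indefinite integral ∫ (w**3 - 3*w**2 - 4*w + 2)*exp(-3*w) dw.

(-9*w**3 + 18*w**2 + 48*w - 2)*exp(-3*w)/27 + C

Use integration by parts with u = w**3 - 3*w**2 - 4*w + 2, dv = exp(-3*w) dw, so v = -exp(-3*w)/3.
Apply parts 3 times (tabular method): alternate signs, differentiate u down to 0, integrate dv up.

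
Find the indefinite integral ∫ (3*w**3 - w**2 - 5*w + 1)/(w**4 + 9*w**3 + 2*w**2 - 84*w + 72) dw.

Factor the denominator: (w - 2)*(w - 1)*(w + 6)**2.
Partial-fraction decomposition: 8741/(3136*(w + 6)) - 653/(56*(w + 6)**2) + 2/(49*(w - 1)) + 11/(64*(w - 2)).
Integrate each term; A/(w−a) gives A·log|w−a|; A/(w−a)² gives −A/(w−a).

11*log(w - 2)/64 + 2*log(w - 1)/49 + 8741*log(w + 6)/3136 + 653/(56*w + 336) + C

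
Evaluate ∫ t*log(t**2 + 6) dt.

t**2*log(t**2 + 6)/2 - t**2/2 + 3*log(t**2 + 6) + C

Let u = t**2 + 6, so du = (2*t) dt.
The integral becomes (1/2)·∫ log(u) du; integrate by parts with u′=log(u), dv′=du.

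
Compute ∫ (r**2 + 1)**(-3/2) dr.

r/sqrt(r**2 + 1) + C

Substitute r = tan(θ), so dr = sec(θ)^2 dθ and the radical becomes sqrt(r**2 + 1) = sec(θ) by the Pythagorean identity.
Integrate the resulting trig expression in θ, then back-substitute tan(θ) = r, sec(θ) = sqrt(r**2 + 1) (absorbing any constant into C).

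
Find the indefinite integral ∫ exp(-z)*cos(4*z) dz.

Let I denote the integral. Integrate by parts with u = cos(4*z), dv = exp(-z) dz, so v = -exp(-z): I = -exp(-z)*cos(4*z) − 4·∫ exp(-z)*sin(4*z) dz.
Apply parts again with u = sin(4*z), dv = exp(-z) dz: ∫ exp(-z)*sin(4*z) dz = -exp(-z)*sin(4*z) + 4·I. Substituting back brings back I: I = 4*exp(-z)*sin(4*z) - exp(-z)*cos(4*z) − 16·I.
Solving for I: (1 + 16)·I equals the remaining terms, so I = (1/17)·(4*exp(-z)*sin(4*z) - exp(-z)*cos(4*z)).

4*exp(-z)*sin(4*z)/17 - exp(-z)*cos(4*z)/17 + C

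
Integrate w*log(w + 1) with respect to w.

w**2*log(w + 1)/2 - w**2/4 + w/2 - log(w + 1)/2 + C

Use integration by parts with u = log(w + 1), dv = w dw.
Then du = 1/(w + 1) dw and v = w**2/2.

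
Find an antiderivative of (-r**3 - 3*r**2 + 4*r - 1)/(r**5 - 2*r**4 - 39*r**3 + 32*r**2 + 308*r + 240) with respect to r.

-43*log(r - 6)/176 + 97*log(r - 4)/540 - log(r + 1)/20 + 13*log(r + 2)/144 + 29*log(r + 5)/1188 + C

Factor the denominator: (r - 6)*(r - 4)*(r + 1)*(r + 2)*(r + 5).
Partial-fraction decomposition: 29/(1188*(r + 5)) + 13/(144*(r + 2)) - 1/(20*(r + 1)) + 97/(540*(r - 4)) - 43/(176*(r - 6)).
Integrate each term: A/(r−a) contributes A·log|r−a|.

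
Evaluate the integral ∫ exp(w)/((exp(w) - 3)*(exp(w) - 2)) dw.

Let u = e^w, du = e^w dw.
The integral becomes ∫ du/((u-2)(u-3)); decompose into partial fractions.

log(exp(w) - 3) - log(exp(w) - 2) + C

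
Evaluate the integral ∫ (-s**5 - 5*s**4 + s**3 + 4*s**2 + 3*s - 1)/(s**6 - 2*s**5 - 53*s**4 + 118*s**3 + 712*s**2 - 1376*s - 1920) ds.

Factor the denominator: (s - 5)*(s - 4)**2*(s + 1)*(s + 4)*(s + 6).
Partial-fraction decomposition: -241/(2200*(s + 6)) - 269/(3456*(s + 4)) + 1/(450*(s + 1)) + 1191/(128*(s - 4)) + 433/(80*(s - 4)**2) - 6011/(594*(s - 5)).
Integrate each term; A/(s−a) gives A·log|s−a|; A/(s−a)² gives −A/(s−a).

-6011*log(s - 5)/594 + 1191*log(s - 4)/128 + log(s + 1)/450 - 269*log(s + 4)/3456 - 241*log(s + 6)/2200 - 433/(80*s - 320) + C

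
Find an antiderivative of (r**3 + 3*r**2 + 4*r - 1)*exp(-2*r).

(-4*r**3 - 18*r**2 - 34*r - 13)*exp(-2*r)/8 + C

Use integration by parts with u = r**3 + 3*r**2 + 4*r - 1, dv = exp(-2*r) dr, so v = -exp(-2*r)/2.
Apply parts 3 times (tabular method): alternate signs, differentiate u down to 0, integrate dv up.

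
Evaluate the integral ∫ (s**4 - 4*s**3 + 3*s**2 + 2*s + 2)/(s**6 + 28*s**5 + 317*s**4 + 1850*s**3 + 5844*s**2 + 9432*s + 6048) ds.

29*log(s + 2)/80 - 53*log(s + 3)/9 + 277*log(s + 4)/12 + 6851*log(s + 6)/144 - 977*log(s + 7)/15 + 1129/(12*s + 72) + C

Factor the denominator: (s + 2)*(s + 3)*(s + 4)*(s + 6)**2*(s + 7).
Partial-fraction decomposition: -977/(15*(s + 7)) + 6851/(144*(s + 6)) - 1129/(12*(s + 6)**2) + 277/(12*(s + 4)) - 53/(9*(s + 3)) + 29/(80*(s + 2)).
Integrate each term; A/(s−a) gives A·log|s−a|; A/(s−a)² gives −A/(s−a).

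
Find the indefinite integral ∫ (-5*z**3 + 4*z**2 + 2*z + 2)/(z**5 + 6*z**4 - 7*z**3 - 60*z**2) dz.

-53*log(z)/1800 - 13*log(z - 3)/72 - 27*log(z + 4)/8 + 717*log(z + 5)/200 + 1/(30*z) + C

Factor the denominator: z**2*(z - 3)*(z + 4)*(z + 5).
Partial-fraction decomposition: 717/(200*(z + 5)) - 27/(8*(z + 4)) - 13/(72*(z - 3)) - 53/(1800*z) - 1/(30*z**2).
Integrate each term; A/(z−a) gives A·log|z−a|; A/(z−a)² gives −A/(z−a).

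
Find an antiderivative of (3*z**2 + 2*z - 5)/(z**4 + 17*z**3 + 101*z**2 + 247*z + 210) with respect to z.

Factor the denominator: (z + 2)*(z + 3)*(z + 5)*(z + 7).
Partial-fraction decomposition: -16/(5*(z + 7)) + 5/(z + 5) - 2/(z + 3) + 1/(5*(z + 2)).
Integrate each term: A/(z−a) contributes A·log|z−a|.

log(z + 2)/5 - 2*log(z + 3) + 5*log(z + 5) - 16*log(z + 7)/5 + C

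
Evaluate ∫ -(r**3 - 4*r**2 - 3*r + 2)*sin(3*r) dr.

r**3*cos(3*r)/3 - r**2*sin(3*r)/3 - 4*r**2*cos(3*r)/3 + 8*r*sin(3*r)/9 - 11*r*cos(3*r)/9 + 11*sin(3*r)/27 + 26*cos(3*r)/27 + C

Use integration by parts with u = r**3 - 4*r**2 - 3*r + 2, dv = -sin(3*r) dr, so v = cos(3*r)/3.
Apply parts 3 times (tabular method): alternate signs, differentiate u down to 0, integrate dv up.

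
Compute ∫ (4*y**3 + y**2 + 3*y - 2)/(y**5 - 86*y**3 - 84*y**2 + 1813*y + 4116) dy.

Factor the denominator: (y - 7)**2*(y + 3)*(y + 4)*(y + 7).
Partial-fraction decomposition: -673/(1176*(y + 7)) + 254/(363*(y + 4)) - 11/(40*(y + 3)) + 17497/(118580*(y - 7)) + 72/(77*(y - 7)**2).
Integrate each term; A/(y−a) gives A·log|y−a|; A/(y−a)² gives −A/(y−a).

17497*log(y - 7)/118580 - 11*log(y + 3)/40 + 254*log(y + 4)/363 - 673*log(y + 7)/1176 - 72/(77*y - 539) + C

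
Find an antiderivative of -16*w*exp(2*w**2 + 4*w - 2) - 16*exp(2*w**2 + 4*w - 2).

Let u = 2*w**2 + 4*w - 2, so du = (4*w + 4) dw.
Rewriting, the integral becomes -4·∫ e^u du = -4·e^u.
Substituting back, u = 2*w**2 + 4*w - 2.

-4*exp(2*w**2 + 4*w - 2) + C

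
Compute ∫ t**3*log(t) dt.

t**4*log(t)/4 - t**4/16 + C

Use integration by parts with u = log(t), dv = t**3 dt.
Then du = 1/t dt and v = t**4/4.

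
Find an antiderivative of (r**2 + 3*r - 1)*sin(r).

-r**2*cos(r) + 2*r*sin(r) - 3*r*cos(r) + 3*sin(r) + 3*cos(r) + C

Use integration by parts with u = r**2 + 3*r - 1, dv = sin(r) dr, so v = -cos(r).
Apply parts 2 times (tabular method): alternate signs, differentiate u down to 0, integrate dv up.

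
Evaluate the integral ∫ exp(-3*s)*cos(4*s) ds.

4*exp(-3*s)*sin(4*s)/25 - 3*exp(-3*s)*cos(4*s)/25 + C

Let I denote the integral. Integrate by parts with u = cos(4*s), dv = exp(-3*s) ds, so v = -exp(-3*s)/3: I = -exp(-3*s)*cos(4*s)/3 − (4/3)·∫ exp(-3*s)*sin(4*s) ds.
Apply parts again with u = sin(4*s), dv = exp(-3*s) ds: ∫ exp(-3*s)*sin(4*s) ds = -exp(-3*s)*sin(4*s)/3 + (4/3)·I. Substituting back brings back I: I = 4*exp(-3*s)*sin(4*s)/9 - exp(-3*s)*cos(4*s)/3 − (16/9)·I.
Solving for I: (1 + 16/9)·I equals the remaining terms, so I = (9/25)·(4*exp(-3*s)*sin(4*s)/9 - exp(-3*s)*cos(4*s)/3).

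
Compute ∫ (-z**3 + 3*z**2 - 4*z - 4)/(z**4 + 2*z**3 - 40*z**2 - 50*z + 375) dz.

Factor the denominator: (z - 5)*(z - 3)*(z + 5)**2.
Partial-fraction decomposition: -151/(200*(z + 5)) + 27/(10*(z + 5)**2) + 1/(8*(z - 3)) - 37/(100*(z - 5)).
Integrate each term; A/(z−a) gives A·log|z−a|; A/(z−a)² gives −A/(z−a).

-37*log(z - 5)/100 + log(z - 3)/8 - 151*log(z + 5)/200 - 27/(10*z + 50) + C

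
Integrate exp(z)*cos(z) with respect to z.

exp(z)*sin(z)/2 + exp(z)*cos(z)/2 + C

Let I denote the integral. Integrate by parts with u = cos(z), dv = exp(z) dz, so v = exp(z): I = exp(z)*cos(z) + ∫ exp(z)*sin(z) dz.
Apply parts again with u = sin(z), dv = exp(z) dz: ∫ exp(z)*sin(z) dz = exp(z)*sin(z) − I. Substituting back brings back I: I = exp(z)*sin(z) + exp(z)*cos(z) − I.
Solving for I: (1 + 1)·I equals the remaining terms, so I = (1/2)·(exp(z)*sin(z) + exp(z)*cos(z)).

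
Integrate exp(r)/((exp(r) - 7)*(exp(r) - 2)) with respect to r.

Let u = e^r, du = e^r dr.
The integral becomes ∫ du/((u-2)(u-7)); decompose into partial fractions.

log(exp(r) - 7)/5 - log(exp(r) - 2)/5 + C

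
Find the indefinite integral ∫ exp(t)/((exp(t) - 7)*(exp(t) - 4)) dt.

log(exp(t) - 7)/3 - log(exp(t) - 4)/3 + C

Let u = e^t, du = e^t dt.
The integral becomes ∫ du/((u-4)(u-7)); decompose into partial fractions.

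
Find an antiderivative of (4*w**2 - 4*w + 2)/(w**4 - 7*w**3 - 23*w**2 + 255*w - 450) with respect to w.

Factor the denominator: (w - 5)**2*(w - 3)*(w + 6).
Partial-fraction decomposition: -170/(1089*(w + 6)) + 13/(18*(w - 3)) - 137/(242*(w - 5)) + 41/(11*(w - 5)**2).
Integrate each term; A/(w−a) gives A·log|w−a|; A/(w−a)² gives −A/(w−a).

-137*log(w - 5)/242 + 13*log(w - 3)/18 - 170*log(w + 6)/1089 - 41/(11*w - 55) + C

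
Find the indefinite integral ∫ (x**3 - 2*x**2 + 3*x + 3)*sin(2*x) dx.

Use integration by parts with u = x**3 - 2*x**2 + 3*x + 3, dv = sin(2*x) dx, so v = -cos(2*x)/2.
Apply parts 3 times (tabular method): alternate signs, differentiate u down to 0, integrate dv up.

-x**3*cos(2*x)/2 + 3*x**2*sin(2*x)/4 + x**2*cos(2*x) - x*sin(2*x) - 3*x*cos(2*x)/4 + 3*sin(2*x)/8 - 2*cos(2*x) + C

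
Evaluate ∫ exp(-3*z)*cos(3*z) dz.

exp(-3*z)*sin(3*z)/6 - exp(-3*z)*cos(3*z)/6 + C

Let I denote the integral. Integrate by parts with u = cos(3*z), dv = exp(-3*z) dz, so v = -exp(-3*z)/3: I = -exp(-3*z)*cos(3*z)/3 − ∫ exp(-3*z)*sin(3*z) dz.
Apply parts again with u = sin(3*z), dv = exp(-3*z) dz: ∫ exp(-3*z)*sin(3*z) dz = -exp(-3*z)*sin(3*z)/3 + I. Substituting back brings back I: I = exp(-3*z)*sin(3*z)/3 - exp(-3*z)*cos(3*z)/3 − I.
Solving for I: (1 + 1)·I equals the remaining terms, so I = (1/2)·(exp(-3*z)*sin(3*z)/3 - exp(-3*z)*cos(3*z)/3).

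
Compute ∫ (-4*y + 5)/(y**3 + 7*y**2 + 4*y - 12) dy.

Factor the denominator: (y - 1)*(y + 2)*(y + 6).
Partial-fraction decomposition: 29/(28*(y + 6)) - 13/(12*(y + 2)) + 1/(21*(y - 1)).
Integrate each term: A/(y−a) contributes A·log|y−a|.

log(y - 1)/21 - 13*log(y + 2)/12 + 29*log(y + 6)/28 + C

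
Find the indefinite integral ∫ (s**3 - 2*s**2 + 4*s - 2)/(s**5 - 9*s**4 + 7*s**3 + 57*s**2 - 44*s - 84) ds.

271*log(s - 7)/1440 - 19*log(s - 3)/80 + log(s - 2)/10 + 3*log(s + 1)/32 - 13*log(s + 2)/90 + C

Factor the denominator: (s - 7)*(s - 3)*(s - 2)*(s + 1)*(s + 2).
Partial-fraction decomposition: -13/(90*(s + 2)) + 3/(32*(s + 1)) + 1/(10*(s - 2)) - 19/(80*(s - 3)) + 271/(1440*(s - 7)).
Integrate each term: A/(s−a) contributes A·log|s−a|.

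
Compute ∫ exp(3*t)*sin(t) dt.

Let I denote the integral. Integrate by parts with u = sin(t), dv = exp(3*t) dt, so v = exp(3*t)/3: I = exp(3*t)*sin(t)/3 − (1/3)·∫ exp(3*t)*cos(t) dt.
Apply parts again with u = cos(t), dv = exp(3*t) dt: ∫ exp(3*t)*cos(t) dt = exp(3*t)*cos(t)/3 + (1/3)·I. Substituting back brings back I: I = exp(3*t)*sin(t)/3 - exp(3*t)*cos(t)/9 − (1/9)·I.
Solving for I: (1 + 1/9)·I equals the remaining terms, so I = (9/10)·(exp(3*t)*sin(t)/3 - exp(3*t)*cos(t)/9).

3*exp(3*t)*sin(t)/10 - exp(3*t)*cos(t)/10 + C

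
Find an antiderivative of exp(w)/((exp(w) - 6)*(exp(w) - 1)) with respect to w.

log(exp(w) - 6)/5 - log(exp(w) - 1)/5 + C

Let u = e^w, du = e^w dw.
The integral becomes ∫ du/((u-6)(u-1)); decompose into partial fractions.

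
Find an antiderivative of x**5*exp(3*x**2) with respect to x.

Let u = x², du = 2x dx; rewrite as (1/2)∫ u^2·exp(3u) du.
Now integrate by parts 2 times.

(9*x**4 - 6*x**2 + 2)*exp(3*x**2)/54 + C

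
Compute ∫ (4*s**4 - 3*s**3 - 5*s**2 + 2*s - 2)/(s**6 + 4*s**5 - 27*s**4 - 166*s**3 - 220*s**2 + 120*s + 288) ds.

2183*log(s - 6)/14400 + log(s - 1)/225 - 2479*log(s + 2)/576 + 88*log(s + 3)/9 - 563*log(s + 4)/100 - 31/(24*s + 48) + C

Factor the denominator: (s - 6)*(s - 1)*(s + 2)**2*(s + 3)*(s + 4).
Partial-fraction decomposition: -563/(100*(s + 4)) + 88/(9*(s + 3)) - 2479/(576*(s + 2)) + 31/(24*(s + 2)**2) + 1/(225*(s - 1)) + 2183/(14400*(s - 6)).
Integrate each term; A/(s−a) gives A·log|s−a|; A/(s−a)² gives −A/(s−a).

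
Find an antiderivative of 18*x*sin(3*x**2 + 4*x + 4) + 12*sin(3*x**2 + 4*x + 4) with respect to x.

-3*cos(3*x**2 + 4*x + 4) + C

Let u = 3*x**2 + 4*x + 4, so du = (6*x + 4) dx.
Rewriting, the integral becomes 3·∫ sin(u) du = 3·-cos(u).
Substituting back, u = 3*x**2 + 4*x + 4.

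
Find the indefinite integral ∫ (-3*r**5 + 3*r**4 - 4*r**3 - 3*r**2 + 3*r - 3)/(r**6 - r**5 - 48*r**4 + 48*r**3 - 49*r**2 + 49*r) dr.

Factor the denominator: r*(r - 7)*(r - 1)*(r + 7)*(r**2 + 1).
Partial-fraction decomposition: (r + 7)/(100*(r**2 + 1)) - 2353/(1568*(r + 7)) + 7/(96*(r - 1)) - 44719/(29400*(r - 7)) - 3/(49*r).
Integrate each term; A/(r−a) gives A·log|r−a|; the (Br+D)/(r²+p²) term gives a log and an atan.

-3*log(r)/49 - 44719*log(r - 7)/29400 + 7*log(r - 1)/96 - 2353*log(r + 7)/1568 + log(r**2 + 1)/200 + 7*atan(r)/100 + C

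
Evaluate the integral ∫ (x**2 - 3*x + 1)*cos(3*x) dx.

Use integration by parts with u = x**2 - 3*x + 1, dv = cos(3*x) dx, so v = sin(3*x)/3.
Apply parts 2 times (tabular method): alternate signs, differentiate u down to 0, integrate dv up.

x**2*sin(3*x)/3 - x*sin(3*x) + 2*x*cos(3*x)/9 + 7*sin(3*x)/27 - cos(3*x)/3 + C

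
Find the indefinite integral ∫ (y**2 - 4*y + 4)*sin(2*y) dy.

-y**2*cos(2*y)/2 + y*sin(2*y)/2 + 2*y*cos(2*y) - sin(2*y) - 7*cos(2*y)/4 + C

Use integration by parts with u = y**2 - 4*y + 4, dv = sin(2*y) dy, so v = -cos(2*y)/2.
Apply parts 2 times (tabular method): alternate signs, differentiate u down to 0, integrate dv up.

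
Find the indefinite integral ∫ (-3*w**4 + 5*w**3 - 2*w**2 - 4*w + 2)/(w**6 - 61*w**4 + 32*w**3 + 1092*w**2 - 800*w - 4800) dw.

-659*log(w - 5)/385 + 9623*log(w - 4)/6075 + 43*log(w + 2)/1512 - 1264*log(w + 5)/1215 + 2507*log(w + 6)/2200 - 247/(270*w - 1080) + C

Factor the denominator: (w - 5)*(w - 4)**2*(w + 2)*(w + 5)*(w + 6).
Partial-fraction decomposition: 2507/(2200*(w + 6)) - 1264/(1215*(w + 5)) + 43/(1512*(w + 2)) + 9623/(6075*(w - 4)) + 247/(270*(w - 4)**2) - 659/(385*(w - 5)).
Integrate each term; A/(w−a) gives A·log|w−a|; A/(w−a)² gives −A/(w−a).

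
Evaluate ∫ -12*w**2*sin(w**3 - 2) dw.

Let u = w**3 - 2, so du = (3*w**2) dw.
Rewriting, the integral becomes -4·∫ sin(u) du = -4·-cos(u).
Substituting back, u = w**3 - 2.

4*cos(w**3 - 2) + C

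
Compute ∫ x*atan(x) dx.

Use integration by parts with u = arctan(x), dv = x dx.
Then du = 1/(x**2 + 1) dx.

x**2*atan(x)/2 - x/2 + atan(x)/2 + C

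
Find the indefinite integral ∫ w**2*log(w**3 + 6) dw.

Let u = w**3 + 6, so du = (3*w**2) dw.
The integral becomes (1/3)·∫ log(u) du; integrate by parts with u′=log(u), dv′=du.

w**3*log(w**3 + 6)/3 - w**3/3 + 2*log(w**3 + 6) + C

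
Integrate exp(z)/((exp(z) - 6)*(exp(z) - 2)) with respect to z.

log(exp(z) - 6)/4 - log(exp(z) - 2)/4 + C

Let u = e^z, du = e^z dz.
The integral becomes ∫ du/((u-2)(u-6)); decompose into partial fractions.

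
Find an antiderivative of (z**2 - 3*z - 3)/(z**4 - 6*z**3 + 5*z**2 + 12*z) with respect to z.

Factor the denominator: z*(z - 4)*(z - 3)*(z + 1).
Partial-fraction decomposition: -1/(20*(z + 1)) + 1/(4*(z - 3)) + 1/(20*(z - 4)) - 1/(4*z).
Integrate each term: A/(z−a) contributes A·log|z−a|.

-log(z)/4 + log(z - 4)/20 + log(z - 3)/4 - log(z + 1)/20 + C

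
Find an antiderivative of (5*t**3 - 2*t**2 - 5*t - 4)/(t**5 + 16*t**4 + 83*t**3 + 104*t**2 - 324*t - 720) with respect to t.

3*log(t - 2)/280 + 71*log(t + 3)/15 - 28*log(t + 4) + 327*log(t + 5)/7 - 563*log(t + 6)/24 + C

Factor the denominator: (t - 2)*(t + 3)*(t + 4)*(t + 5)*(t + 6).
Partial-fraction decomposition: -563/(24*(t + 6)) + 327/(7*(t + 5)) - 28/(t + 4) + 71/(15*(t + 3)) + 3/(280*(t - 2)).
Integrate each term: A/(t−a) contributes A·log|t−a|.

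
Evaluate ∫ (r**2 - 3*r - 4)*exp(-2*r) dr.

Use integration by parts with u = r**2 - 3*r - 4, dv = exp(-2*r) dr, so v = -exp(-2*r)/2.
Apply parts 2 times (tabular method): alternate signs, differentiate u down to 0, integrate dv up.

(-r**2 + 2*r + 5)*exp(-2*r)/2 + C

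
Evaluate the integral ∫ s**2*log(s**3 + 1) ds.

s**3*log(s**3 + 1)/3 - s**3/3 + log(s**3 + 1)/3 + C

Let u = s**3 + 1, so du = (3*s**2) ds.
The integral becomes (1/3)·∫ log(u) du; integrate by parts with u′=log(u), dv′=du.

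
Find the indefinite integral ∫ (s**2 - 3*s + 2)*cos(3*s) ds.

Use integration by parts with u = s**2 - 3*s + 2, dv = cos(3*s) ds, so v = sin(3*s)/3.
Apply parts 2 times (tabular method): alternate signs, differentiate u down to 0, integrate dv up.

s**2*sin(3*s)/3 - s*sin(3*s) + 2*s*cos(3*s)/9 + 16*sin(3*s)/27 - cos(3*s)/3 + C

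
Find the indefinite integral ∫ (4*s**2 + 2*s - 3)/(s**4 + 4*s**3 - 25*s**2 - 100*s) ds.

3*log(s)/100 + 107*log(s - 5)/450 + 53*log(s + 4)/36 - 87*log(s + 5)/50 + C

Factor the denominator: s*(s - 5)*(s + 4)*(s + 5).
Partial-fraction decomposition: -87/(50*(s + 5)) + 53/(36*(s + 4)) + 107/(450*(s - 5)) + 3/(100*s).
Integrate each term: A/(s−a) contributes A·log|s−a|.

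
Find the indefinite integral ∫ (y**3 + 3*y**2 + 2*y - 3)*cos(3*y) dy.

y**3*sin(3*y)/3 + y**2*sin(3*y) + y**2*cos(3*y)/3 + 4*y*sin(3*y)/9 + 2*y*cos(3*y)/3 - 11*sin(3*y)/9 + 4*cos(3*y)/27 + C

Use integration by parts with u = y**3 + 3*y**2 + 2*y - 3, dv = cos(3*y) dy, so v = sin(3*y)/3.
Apply parts 3 times (tabular method): alternate signs, differentiate u down to 0, integrate dv up.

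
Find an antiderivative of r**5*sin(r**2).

-r**4*cos(r**2)/2 + r**2*sin(r**2) + cos(r**2) + C

Let u = r², du = 2r dr; rewrite as (1/2)∫ u^2·sin(1u) du.
Now integrate by parts 2 times.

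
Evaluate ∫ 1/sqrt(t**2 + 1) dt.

log(t + sqrt(t**2 + 1)) + C

Substitute t = tan(θ), so dt = sec(θ)^2 dθ and the radical becomes sqrt(t**2 + 1) = sec(θ) by the Pythagorean identity.
Integrate the resulting trig expression in θ, then back-substitute tan(θ) = t, sec(θ) = sqrt(t**2 + 1) (absorbing any constant into C).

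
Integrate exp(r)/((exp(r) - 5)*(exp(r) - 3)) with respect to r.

log(exp(r) - 5)/2 - log(exp(r) - 3)/2 + C

Let u = e^r, du = e^r dr.
The integral becomes ∫ du/((u-3)(u-5)); decompose into partial fractions.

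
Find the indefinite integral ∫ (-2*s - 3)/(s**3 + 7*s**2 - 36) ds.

-7*log(s - 2)/40 - log(s + 3)/5 + 3*log(s + 6)/8 + C

Factor the denominator: (s - 2)*(s + 3)*(s + 6).
Partial-fraction decomposition: 3/(8*(s + 6)) - 1/(5*(s + 3)) - 7/(40*(s - 2)).
Integrate each term: A/(s−a) contributes A·log|s−a|.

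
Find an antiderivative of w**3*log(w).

w**4*log(w)/4 - w**4/16 + C

Use integration by parts with u = log(w), dv = w**3 dw.
Then du = 1/w dw and v = w**4/4.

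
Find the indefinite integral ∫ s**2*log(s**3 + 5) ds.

Let u = s**3 + 5, so du = (3*s**2) ds.
The integral becomes (1/3)·∫ log(u) du; integrate by parts with u′=log(u), dv′=du.

s**3*log(s**3 + 5)/3 - s**3/3 + 5*log(s**3 + 5)/3 + C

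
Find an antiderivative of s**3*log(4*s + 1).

s**4*log(4*s + 1)/4 - s**4/16 + s**3/48 - s**2/128 + s/256 - log(4*s + 1)/1024 + C

Use integration by parts with u = log(4*s + 1), dv = s**3 ds.
Then du = 4/(4*s + 1) ds and v = s**4/4.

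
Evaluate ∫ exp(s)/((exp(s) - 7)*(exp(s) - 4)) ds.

Let u = e^s, du = e^s ds.
The integral becomes ∫ du/((u-7)(u-4)); decompose into partial fractions.

log(exp(s) - 7)/3 - log(exp(s) - 4)/3 + C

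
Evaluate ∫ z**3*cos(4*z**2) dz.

Let u = z², du = 2z dz; rewrite as (1/2)∫ u^1·cos(4u) du.
Now integrate by parts 1 time.

z**2*sin(4*z**2)/8 + cos(4*z**2)/32 + C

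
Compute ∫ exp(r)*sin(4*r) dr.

exp(r)*sin(4*r)/17 - 4*exp(r)*cos(4*r)/17 + C

Let I denote the integral. Integrate by parts with u = sin(4*r), dv = exp(r) dr, so v = exp(r): I = exp(r)*sin(4*r) − 4·∫ exp(r)*cos(4*r) dr.
Apply parts again with u = cos(4*r), dv = exp(r) dr: ∫ exp(r)*cos(4*r) dr = exp(r)*cos(4*r) + 4·I. Substituting back brings back I: I = exp(r)*sin(4*r) - 4*exp(r)*cos(4*r) − 16·I.
Solving for I: (1 + 16)·I equals the remaining terms, so I = (1/17)·(exp(r)*sin(4*r) - 4*exp(r)*cos(4*r)).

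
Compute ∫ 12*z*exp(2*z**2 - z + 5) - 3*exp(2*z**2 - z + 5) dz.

Let u = 2*z**2 - z + 5, so du = (4*z - 1) dz.
Rewriting, the integral becomes 3·∫ e^u du = 3·e^u.
Substituting back, u = 2*z**2 - z + 5.

3*exp(2*z**2 - z + 5) + C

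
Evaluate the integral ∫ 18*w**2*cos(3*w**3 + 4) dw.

Let u = 3*w**3 + 4, so du = (9*w**2) dw.
Rewriting, the integral becomes 2·∫ cos(u) du = 2·sin(u).
Substituting back, u = 3*w**3 + 4.

2*sin(3*w**3 + 4) + C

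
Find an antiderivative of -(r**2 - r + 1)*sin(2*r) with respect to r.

Use integration by parts with u = r**2 - r + 1, dv = -sin(2*r) dr, so v = cos(2*r)/2.
Apply parts 2 times (tabular method): alternate signs, differentiate u down to 0, integrate dv up.

r**2*cos(2*r)/2 - r*sin(2*r)/2 - r*cos(2*r)/2 + sin(2*r)/4 + cos(2*r)/4 + C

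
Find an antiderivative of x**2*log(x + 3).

x**3*log(x + 3)/3 - x**3/9 + x**2/2 - 3*x + 9*log(x + 3) + C

Use integration by parts with u = log(x + 3), dv = x**2 dx.
Then du = 1/(x + 3) dx and v = x**3/3.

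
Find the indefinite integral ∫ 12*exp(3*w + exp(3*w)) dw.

Let u = exp(3*w), so du = (3*exp(3*w)) dw.
Rewriting, the integral becomes 4·∫ e^u du = 4·e^u.
Substituting back, u = exp(3*w).

4*exp(exp(3*w)) + C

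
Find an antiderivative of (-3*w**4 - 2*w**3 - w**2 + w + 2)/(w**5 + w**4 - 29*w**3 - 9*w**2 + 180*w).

Factor the denominator: w*(w - 4)*(w - 3)*(w + 3)*(w + 5).
Partial-fraction decomposition: -551/(240*(w + 5)) + 199/(252*(w + 3)) + 301/(144*(w - 3)) - 151/(42*(w - 4)) + 1/(90*w).
Integrate each term: A/(w−a) contributes A·log|w−a|.

log(w)/90 - 151*log(w - 4)/42 + 301*log(w - 3)/144 + 199*log(w + 3)/252 - 551*log(w + 5)/240 + C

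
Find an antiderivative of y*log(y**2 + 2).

Let u = y**2 + 2, so du = (2*y) dy.
The integral becomes (1/2)·∫ log(u) du; integrate by parts with u′=log(u), dv′=du.

y**2*log(y**2 + 2)/2 - y**2/2 + log(y**2 + 2) + C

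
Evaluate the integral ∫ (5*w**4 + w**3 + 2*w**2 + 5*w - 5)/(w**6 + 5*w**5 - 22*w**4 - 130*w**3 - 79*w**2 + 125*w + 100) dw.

Factor the denominator: (w - 5)*(w - 1)*(w + 1)**2*(w + 4)*(w + 5).
Partial-fraction decomposition: -151/(48*(w + 5)) + 1223/(405*(w + 4)) - 49/(432*(w + 1)) - 1/(36*(w + 1)**2) - 1/(60*(w - 1)) + 83/(324*(w - 5)).
Integrate each term; A/(w−a) gives A·log|w−a|; A/(w−a)² gives −A/(w−a).

83*log(w - 5)/324 - log(w - 1)/60 - 49*log(w + 1)/432 + 1223*log(w + 4)/405 - 151*log(w + 5)/48 + 1/(36*w + 36) + C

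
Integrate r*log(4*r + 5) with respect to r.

Use integration by parts with u = log(4*r + 5), dv = r dr.
Then du = 4/(4*r + 5) dr and v = r**2/2.

r**2*log(4*r + 5)/2 - r**2/4 + 5*r/8 - 25*log(4*r + 5)/32 + C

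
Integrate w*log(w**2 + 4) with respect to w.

w**2*log(w**2 + 4)/2 - w**2/2 + 2*log(w**2 + 4) + C

Let u = w**2 + 4, so du = (2*w) dw.
The integral becomes (1/2)·∫ log(u) du; integrate by parts with u′=log(u), dv′=du.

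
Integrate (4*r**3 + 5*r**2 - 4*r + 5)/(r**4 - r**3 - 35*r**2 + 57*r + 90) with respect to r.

305*log(r - 5)/66 - 73*log(r - 3)/36 + log(r + 1)/12 + 131*log(r + 6)/99 + C

Factor the denominator: (r - 5)*(r - 3)*(r + 1)*(r + 6).
Partial-fraction decomposition: 131/(99*(r + 6)) + 1/(12*(r + 1)) - 73/(36*(r - 3)) + 305/(66*(r - 5)).
Integrate each term: A/(r−a) contributes A·log|r−a|.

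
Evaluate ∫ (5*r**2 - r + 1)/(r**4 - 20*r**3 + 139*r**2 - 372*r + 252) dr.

Factor the denominator: (r - 7)*(r - 6)**2*(r - 1).
Partial-fraction decomposition: -1/(30*(r - 1)) - 199/(5*(r - 6)) - 35/(r - 6)**2 + 239/(6*(r - 7)).
Integrate each term; A/(r−a) gives A·log|r−a|; A/(r−a)² gives −A/(r−a).

239*log(r - 7)/6 - 199*log(r - 6)/5 - log(r - 1)/30 + 35/(r - 6) + C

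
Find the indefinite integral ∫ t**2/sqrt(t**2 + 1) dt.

Substitute t = tan(θ), so dt = sec(θ)^2 dθ and the radical becomes sqrt(t**2 + 1) = sec(θ) by the Pythagorean identity.
Integrate the resulting trig expression in θ, then back-substitute tan(θ) = t, sec(θ) = sqrt(t**2 + 1) (absorbing any constant into C).

t*sqrt(t**2 + 1)/2 - log(t + sqrt(t**2 + 1))/2 + C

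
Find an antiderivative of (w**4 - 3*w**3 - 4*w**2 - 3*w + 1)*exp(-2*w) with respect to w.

Use integration by parts with u = w**4 - 3*w**3 - 4*w**2 - 3*w + 1, dv = exp(-2*w) dw, so v = -exp(-2*w)/2.
Apply parts 4 times (tabular method): alternate signs, differentiate u down to 0, integrate dv up.

(-4*w**4 + 4*w**3 + 22*w**2 + 34*w + 13)*exp(-2*w)/8 + C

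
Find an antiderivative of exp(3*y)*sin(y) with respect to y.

Let I denote the integral. Integrate by parts with u = sin(y), dv = exp(3*y) dy, so v = exp(3*y)/3: I = exp(3*y)*sin(y)/3 − (1/3)·∫ exp(3*y)*cos(y) dy.
Apply parts again with u = cos(y), dv = exp(3*y) dy: ∫ exp(3*y)*cos(y) dy = exp(3*y)*cos(y)/3 + (1/3)·I. Substituting back brings back I: I = exp(3*y)*sin(y)/3 - exp(3*y)*cos(y)/9 − (1/9)·I.
Solving for I: (1 + 1/9)·I equals the remaining terms, so I = (9/10)·(exp(3*y)*sin(y)/3 - exp(3*y)*cos(y)/9).

3*exp(3*y)*sin(y)/10 - exp(3*y)*cos(y)/10 + C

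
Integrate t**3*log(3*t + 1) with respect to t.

Use integration by parts with u = log(3*t + 1), dv = t**3 dt.
Then du = 3/(3*t + 1) dt and v = t**4/4.

t**4*log(3*t + 1)/4 - t**4/16 + t**3/36 - t**2/72 + t/108 - log(3*t + 1)/324 + C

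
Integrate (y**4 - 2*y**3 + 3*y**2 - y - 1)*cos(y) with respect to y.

y**4*sin(y) - 2*y**3*sin(y) + 4*y**3*cos(y) - 9*y**2*sin(y) - 6*y**2*cos(y) + 11*y*sin(y) - 18*y*cos(y) + 17*sin(y) + 11*cos(y) + C

Use integration by parts with u = y**4 - 2*y**3 + 3*y**2 - y - 1, dv = cos(y) dy, so v = sin(y).
Apply parts 4 times (tabular method): alternate signs, differentiate u down to 0, integrate dv up.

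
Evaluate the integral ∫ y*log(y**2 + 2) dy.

Let u = y**2 + 2, so du = (2*y) dy.
The integral becomes (1/2)·∫ log(u) du; integrate by parts with u′=log(u), dv′=du.

y**2*log(y**2 + 2)/2 - y**2/2 + log(y**2 + 2) + C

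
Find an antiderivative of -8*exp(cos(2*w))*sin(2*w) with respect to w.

Let u = cos(2*w), so du = (-2*sin(2*w)) dw.
Rewriting, the integral becomes 4·∫ e^u du = 4·e^u.
Substituting back, u = cos(2*w).

4*exp(cos(2*w)) + C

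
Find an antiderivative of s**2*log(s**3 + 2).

Let u = s**3 + 2, so du = (3*s**2) ds.
The integral becomes (1/3)·∫ log(u) du; integrate by parts with u′=log(u), dv′=du.

s**3*log(s**3 + 2)/3 - s**3/3 + 2*log(s**3 + 2)/3 + C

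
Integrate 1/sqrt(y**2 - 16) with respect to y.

Substitute y = 4·sec(θ), so dy = 4·sec(θ)*tan(θ) dθ and the radical becomes sqrt(y**2 - 16) = 4·tan(θ) by the Pythagorean identity.
Integrate the resulting trig expression in θ, then back-substitute sec(θ) = y/4, tan(θ) = sqrt(y**2 - 16)/4 (absorbing any constant into C).

log(y + sqrt(y**2 - 16)) + C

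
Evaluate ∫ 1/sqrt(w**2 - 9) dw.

log(w + sqrt(w**2 - 9)) + C

Substitute w = 3·sec(θ), so dw = 3·sec(θ)*tan(θ) dθ and the radical becomes sqrt(w**2 - 9) = 3·tan(θ) by the Pythagorean identity.
Integrate the resulting trig expression in θ, then back-substitute sec(θ) = w/3, tan(θ) = sqrt(w**2 - 9)/3 (absorbing any constant into C).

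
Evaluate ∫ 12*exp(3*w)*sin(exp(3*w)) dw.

Let u = exp(3*w), so du = (3*exp(3*w)) dw.
Rewriting, the integral becomes 4·∫ sin(u) du = 4·-cos(u).
Substituting back, u = exp(3*w).

-4*cos(exp(3*w)) + C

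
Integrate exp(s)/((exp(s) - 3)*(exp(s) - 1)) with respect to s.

Let u = e^s, du = e^s ds.
The integral becomes ∫ du/((u-3)(u-1)); decompose into partial fractions.

log(exp(s) - 3)/2 - log(exp(s) - 1)/2 + C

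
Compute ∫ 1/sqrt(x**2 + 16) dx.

log(x + sqrt(x**2 + 16)) + C

Substitute x = 4·tan(θ), so dx = 4·sec(θ)^2 dθ and the radical becomes sqrt(x**2 + 16) = 4·sec(θ) by the Pythagorean identity.
Integrate the resulting trig expression in θ, then back-substitute tan(θ) = x/4, sec(θ) = sqrt(x**2 + 16)/4 (absorbing any constant into C).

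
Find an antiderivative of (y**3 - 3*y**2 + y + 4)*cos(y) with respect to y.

Use integration by parts with u = y**3 - 3*y**2 + y + 4, dv = cos(y) dy, so v = sin(y).
Apply parts 3 times (tabular method): alternate signs, differentiate u down to 0, integrate dv up.

y**3*sin(y) - 3*y**2*sin(y) + 3*y**2*cos(y) - 5*y*sin(y) - 6*y*cos(y) + 10*sin(y) - 5*cos(y) + C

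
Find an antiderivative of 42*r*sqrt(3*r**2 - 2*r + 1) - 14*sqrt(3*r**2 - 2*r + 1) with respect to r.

Let u = 3*r**2 - 2*r + 1, so du = (6*r - 2) dr.
Rewriting, the integral becomes 7·∫ √u du = 7·(2/3)u^(3/2).
Substituting back, u = 3*r**2 - 2*r + 1.

14*(3*r**2 - 2*r + 1)**(3/2)/3 + C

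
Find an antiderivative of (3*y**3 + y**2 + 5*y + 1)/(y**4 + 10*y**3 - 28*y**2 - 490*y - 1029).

Factor the denominator: (y - 7)*(y + 3)*(y + 7)**2.
Partial-fraction decomposition: 1485/(784*(y + 7)) - 507/(28*(y + 7)**2) + 43/(80*(y + 3)) + 557/(980*(y - 7)).
Integrate each term; A/(y−a) gives A·log|y−a|; A/(y−a)² gives −A/(y−a).

557*log(y - 7)/980 + 43*log(y + 3)/80 + 1485*log(y + 7)/784 + 507/(28*y + 196) + C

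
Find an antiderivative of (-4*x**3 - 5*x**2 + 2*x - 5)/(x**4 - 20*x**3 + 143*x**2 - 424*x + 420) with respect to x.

Factor the denominator: (x - 7)*(x - 6)*(x - 5)*(x - 2).
Partial-fraction decomposition: 53/(60*(x - 2)) - 310/(3*(x - 5)) + 1037/(4*(x - 6)) - 804/(5*(x - 7)).
Integrate each term: A/(x−a) contributes A·log|x−a|.

-804*log(x - 7)/5 + 1037*log(x - 6)/4 - 310*log(x - 5)/3 + 53*log(x - 2)/60 + C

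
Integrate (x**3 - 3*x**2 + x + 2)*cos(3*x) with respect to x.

x**3*sin(3*x)/3 - x**2*sin(3*x) + x**2*cos(3*x)/3 + x*sin(3*x)/9 - 2*x*cos(3*x)/3 + 8*sin(3*x)/9 + cos(3*x)/27 + C

Use integration by parts with u = x**3 - 3*x**2 + x + 2, dv = cos(3*x) dx, so v = sin(3*x)/3.
Apply parts 3 times (tabular method): alternate signs, differentiate u down to 0, integrate dv up.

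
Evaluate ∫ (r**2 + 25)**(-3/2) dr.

Substitute r = 5·tan(θ), so dr = 5·sec(θ)^2 dθ and the radical becomes sqrt(r**2 + 25) = 5·sec(θ) by the Pythagorean identity.
Integrate the resulting trig expression in θ, then back-substitute tan(θ) = r/5, sec(θ) = sqrt(r**2 + 25)/5 (absorbing any constant into C).

r/(25*sqrt(r**2 + 25)) + C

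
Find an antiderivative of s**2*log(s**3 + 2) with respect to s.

Let u = s**3 + 2, so du = (3*s**2) ds.
The integral becomes (1/3)·∫ log(u) du; integrate by parts with u′=log(u), dv′=du.

s**3*log(s**3 + 2)/3 - s**3/3 + 2*log(s**3 + 2)/3 + C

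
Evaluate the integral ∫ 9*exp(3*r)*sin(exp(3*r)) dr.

-3*cos(exp(3*r)) + C

Let u = exp(3*r), so du = (3*exp(3*r)) dr.
Rewriting, the integral becomes 3·∫ sin(u) du = 3·-cos(u).
Substituting back, u = exp(3*r).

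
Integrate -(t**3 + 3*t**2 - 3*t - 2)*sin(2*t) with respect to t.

t**3*cos(2*t)/2 - 3*t**2*sin(2*t)/4 + 3*t**2*cos(2*t)/2 - 3*t*sin(2*t)/2 - 9*t*cos(2*t)/4 + 9*sin(2*t)/8 - 7*cos(2*t)/4 + C

Use integration by parts with u = t**3 + 3*t**2 - 3*t - 2, dv = -sin(2*t) dt, so v = cos(2*t)/2.
Apply parts 3 times (tabular method): alternate signs, differentiate u down to 0, integrate dv up.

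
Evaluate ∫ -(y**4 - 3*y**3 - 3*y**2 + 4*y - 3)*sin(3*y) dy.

y**4*cos(3*y)/3 - 4*y**3*sin(3*y)/9 - y**3*cos(3*y) + y**2*sin(3*y) - 13*y**2*cos(3*y)/9 + 26*y*sin(3*y)/27 + 2*y*cos(3*y) - 2*sin(3*y)/3 - 55*cos(3*y)/81 + C

Use integration by parts with u = y**4 - 3*y**3 - 3*y**2 + 4*y - 3, dv = -sin(3*y) dy, so v = cos(3*y)/3.
Apply parts 4 times (tabular method): alternate signs, differentiate u down to 0, integrate dv up.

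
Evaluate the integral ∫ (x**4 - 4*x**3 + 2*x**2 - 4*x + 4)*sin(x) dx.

-x**4*cos(x) + 4*x**3*sin(x) + 4*x**3*cos(x) - 12*x**2*sin(x) + 10*x**2*cos(x) - 20*x*sin(x) - 20*x*cos(x) + 20*sin(x) - 24*cos(x) + C

Use integration by parts with u = x**4 - 4*x**3 + 2*x**2 - 4*x + 4, dv = sin(x) dx, so v = -cos(x).
Apply parts 4 times (tabular method): alternate signs, differentiate u down to 0, integrate dv up.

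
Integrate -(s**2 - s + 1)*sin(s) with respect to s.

s**2*cos(s) - 2*s*sin(s) - s*cos(s) + sin(s) - cos(s) + C

Use integration by parts with u = s**2 - s + 1, dv = -sin(s) ds, so v = cos(s).
Apply parts 2 times (tabular method): alternate signs, differentiate u down to 0, integrate dv up.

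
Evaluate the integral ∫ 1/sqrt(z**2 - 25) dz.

log(z + sqrt(z**2 - 25)) + C

Substitute z = 5·sec(θ), so dz = 5·sec(θ)*tan(θ) dθ and the radical becomes sqrt(z**2 - 25) = 5·tan(θ) by the Pythagorean identity.
Integrate the resulting trig expression in θ, then back-substitute sec(θ) = z/5, tan(θ) = sqrt(z**2 - 25)/5 (absorbing any constant into C).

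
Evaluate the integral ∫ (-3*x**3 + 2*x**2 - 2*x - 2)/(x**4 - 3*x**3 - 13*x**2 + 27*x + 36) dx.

-34*log(x - 4)/7 + 71*log(x - 3)/24 + log(x + 1)/8 - 103*log(x + 3)/84 + C

Factor the denominator: (x - 4)*(x - 3)*(x + 1)*(x + 3).
Partial-fraction decomposition: -103/(84*(x + 3)) + 1/(8*(x + 1)) + 71/(24*(x - 3)) - 34/(7*(x - 4)).
Integrate each term: A/(x−a) contributes A·log|x−a|.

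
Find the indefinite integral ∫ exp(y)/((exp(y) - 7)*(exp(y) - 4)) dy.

log(exp(y) - 7)/3 - log(exp(y) - 4)/3 + C

Let u = e^y, du = e^y dy.
The integral becomes ∫ du/((u-7)(u-4)); decompose into partial fractions.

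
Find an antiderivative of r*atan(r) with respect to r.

Use integration by parts with u = arctan(r), dv = r dr.
Then du = 1/(r**2 + 1) dr.

r**2*atan(r)/2 - r/2 + atan(r)/2 + C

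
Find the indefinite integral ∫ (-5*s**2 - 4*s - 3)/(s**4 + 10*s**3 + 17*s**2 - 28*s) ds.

3*log(s)/28 - 3*log(s - 1)/10 - 67*log(s + 4)/60 + 55*log(s + 7)/42 + C

Factor the denominator: s*(s - 1)*(s + 4)*(s + 7).
Partial-fraction decomposition: 55/(42*(s + 7)) - 67/(60*(s + 4)) - 3/(10*(s - 1)) + 3/(28*s).
Integrate each term: A/(s−a) contributes A·log|s−a|.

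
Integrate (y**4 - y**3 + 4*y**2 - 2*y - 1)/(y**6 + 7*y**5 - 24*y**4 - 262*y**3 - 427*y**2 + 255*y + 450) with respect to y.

Factor the denominator: (y - 6)*(y - 1)*(y + 1)*(y + 3)*(y + 5)**2.
Partial-fraction decomposition: 32803/(69696*(y + 5)) + 859/(528*(y + 5)**2) - 149/(288*(y + 3)) + 1/(64*(y + 1)) - 1/(1440*(y - 1)) + 173/(5445*(y - 6)).
Integrate each term; A/(y−a) gives A·log|y−a|; A/(y−a)² gives −A/(y−a).

173*log(y - 6)/5445 - log(y - 1)/1440 + log(y + 1)/64 - 149*log(y + 3)/288 + 32803*log(y + 5)/69696 - 859/(528*y + 2640) + C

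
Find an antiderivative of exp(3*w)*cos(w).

exp(3*w)*sin(w)/10 + 3*exp(3*w)*cos(w)/10 + C

Let I denote the integral. Integrate by parts with u = cos(w), dv = exp(3*w) dw, so v = exp(3*w)/3: I = exp(3*w)*cos(w)/3 + (1/3)·∫ exp(3*w)*sin(w) dw.
Apply parts again with u = sin(w), dv = exp(3*w) dw: ∫ exp(3*w)*sin(w) dw = exp(3*w)*sin(w)/3 − (1/3)·I. Substituting back brings back I: I = exp(3*w)*sin(w)/9 + exp(3*w)*cos(w)/3 − (1/9)·I.
Solving for I: (1 + 1/9)·I equals the remaining terms, so I = (9/10)·(exp(3*w)*sin(w)/9 + exp(3*w)*cos(w)/3).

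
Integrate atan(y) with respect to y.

y*atan(y) - log(y**2 + 1)/2 + C

Use integration by parts with u = arctan(y), dv = dy.
Then du = 1/(y**2 + 1) dy.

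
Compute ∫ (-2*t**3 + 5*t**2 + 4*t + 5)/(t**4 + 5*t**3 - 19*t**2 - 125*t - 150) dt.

Factor the denominator: (t - 5)*(t + 2)*(t + 3)*(t + 5).
Partial-fraction decomposition: -6/(t + 5) + 23/(4*(t + 3)) - 11/(7*(t + 2)) - 5/(28*(t - 5)).
Integrate each term: A/(t−a) contributes A·log|t−a|.

-5*log(t - 5)/28 - 11*log(t + 2)/7 + 23*log(t + 3)/4 - 6*log(t + 5) + C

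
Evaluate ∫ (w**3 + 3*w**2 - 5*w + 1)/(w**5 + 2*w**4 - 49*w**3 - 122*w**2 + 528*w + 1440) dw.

Factor the denominator: (w - 6)*(w - 4)*(w + 3)*(w + 4)*(w + 5).
Partial-fraction decomposition: -4/(33*(w + 5)) - 1/(16*(w + 4)) + 8/(63*(w + 3)) - 31/(336*(w - 4)) + 59/(396*(w - 6)).
Integrate each term: A/(w−a) contributes A·log|w−a|.

59*log(w - 6)/396 - 31*log(w - 4)/336 + 8*log(w + 3)/63 - log(w + 4)/16 - 4*log(w + 5)/33 + C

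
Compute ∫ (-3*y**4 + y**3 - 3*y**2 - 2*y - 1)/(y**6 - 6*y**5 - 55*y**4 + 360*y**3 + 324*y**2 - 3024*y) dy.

Factor the denominator: y*(y - 6)**2*(y - 4)*(y + 3)*(y + 7).
Partial-fraction decomposition: 1920/(13013*(y + 7)) - 73/(1701*(y + 3)) - 761/(1232*(y - 4)) + 42113/(82134*(y - 6)) - 3793/(1404*(y - 6)**2) + 1/(3024*y).
Integrate each term; A/(y−a) gives A·log|y−a|; A/(y−a)² gives −A/(y−a).

log(y)/3024 + 42113*log(y - 6)/82134 - 761*log(y - 4)/1232 - 73*log(y + 3)/1701 + 1920*log(y + 7)/13013 + 3793/(1404*y - 8424) + C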